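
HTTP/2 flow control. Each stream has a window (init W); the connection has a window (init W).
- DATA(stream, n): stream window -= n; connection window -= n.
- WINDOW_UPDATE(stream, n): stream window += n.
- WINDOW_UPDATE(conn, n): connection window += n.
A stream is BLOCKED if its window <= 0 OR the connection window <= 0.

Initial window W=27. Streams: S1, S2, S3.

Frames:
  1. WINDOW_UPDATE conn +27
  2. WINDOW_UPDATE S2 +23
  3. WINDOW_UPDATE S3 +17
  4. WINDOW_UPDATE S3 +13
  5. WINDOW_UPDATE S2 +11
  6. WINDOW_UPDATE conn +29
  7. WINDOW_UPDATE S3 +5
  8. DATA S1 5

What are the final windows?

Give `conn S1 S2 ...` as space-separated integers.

Op 1: conn=54 S1=27 S2=27 S3=27 blocked=[]
Op 2: conn=54 S1=27 S2=50 S3=27 blocked=[]
Op 3: conn=54 S1=27 S2=50 S3=44 blocked=[]
Op 4: conn=54 S1=27 S2=50 S3=57 blocked=[]
Op 5: conn=54 S1=27 S2=61 S3=57 blocked=[]
Op 6: conn=83 S1=27 S2=61 S3=57 blocked=[]
Op 7: conn=83 S1=27 S2=61 S3=62 blocked=[]
Op 8: conn=78 S1=22 S2=61 S3=62 blocked=[]

Answer: 78 22 61 62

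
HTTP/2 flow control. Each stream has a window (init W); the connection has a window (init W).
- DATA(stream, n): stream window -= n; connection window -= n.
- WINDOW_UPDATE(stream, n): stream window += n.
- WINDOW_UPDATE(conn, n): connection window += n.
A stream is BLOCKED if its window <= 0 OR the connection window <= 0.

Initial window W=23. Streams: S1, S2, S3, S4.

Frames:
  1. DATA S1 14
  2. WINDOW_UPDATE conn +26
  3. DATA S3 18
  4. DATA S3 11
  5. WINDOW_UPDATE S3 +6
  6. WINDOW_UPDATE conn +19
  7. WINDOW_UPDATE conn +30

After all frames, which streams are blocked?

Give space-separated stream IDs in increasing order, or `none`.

Op 1: conn=9 S1=9 S2=23 S3=23 S4=23 blocked=[]
Op 2: conn=35 S1=9 S2=23 S3=23 S4=23 blocked=[]
Op 3: conn=17 S1=9 S2=23 S3=5 S4=23 blocked=[]
Op 4: conn=6 S1=9 S2=23 S3=-6 S4=23 blocked=[3]
Op 5: conn=6 S1=9 S2=23 S3=0 S4=23 blocked=[3]
Op 6: conn=25 S1=9 S2=23 S3=0 S4=23 blocked=[3]
Op 7: conn=55 S1=9 S2=23 S3=0 S4=23 blocked=[3]

Answer: S3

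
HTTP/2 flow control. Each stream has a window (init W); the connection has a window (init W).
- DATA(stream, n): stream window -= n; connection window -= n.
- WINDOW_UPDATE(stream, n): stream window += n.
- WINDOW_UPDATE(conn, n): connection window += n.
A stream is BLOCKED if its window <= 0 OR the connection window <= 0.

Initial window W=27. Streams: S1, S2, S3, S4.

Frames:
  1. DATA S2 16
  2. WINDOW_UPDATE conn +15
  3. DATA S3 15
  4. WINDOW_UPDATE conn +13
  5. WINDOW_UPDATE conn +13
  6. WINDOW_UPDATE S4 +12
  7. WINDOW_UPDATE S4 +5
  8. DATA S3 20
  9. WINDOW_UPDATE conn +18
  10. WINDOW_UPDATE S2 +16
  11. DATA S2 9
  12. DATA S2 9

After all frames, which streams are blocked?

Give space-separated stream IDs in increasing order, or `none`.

Op 1: conn=11 S1=27 S2=11 S3=27 S4=27 blocked=[]
Op 2: conn=26 S1=27 S2=11 S3=27 S4=27 blocked=[]
Op 3: conn=11 S1=27 S2=11 S3=12 S4=27 blocked=[]
Op 4: conn=24 S1=27 S2=11 S3=12 S4=27 blocked=[]
Op 5: conn=37 S1=27 S2=11 S3=12 S4=27 blocked=[]
Op 6: conn=37 S1=27 S2=11 S3=12 S4=39 blocked=[]
Op 7: conn=37 S1=27 S2=11 S3=12 S4=44 blocked=[]
Op 8: conn=17 S1=27 S2=11 S3=-8 S4=44 blocked=[3]
Op 9: conn=35 S1=27 S2=11 S3=-8 S4=44 blocked=[3]
Op 10: conn=35 S1=27 S2=27 S3=-8 S4=44 blocked=[3]
Op 11: conn=26 S1=27 S2=18 S3=-8 S4=44 blocked=[3]
Op 12: conn=17 S1=27 S2=9 S3=-8 S4=44 blocked=[3]

Answer: S3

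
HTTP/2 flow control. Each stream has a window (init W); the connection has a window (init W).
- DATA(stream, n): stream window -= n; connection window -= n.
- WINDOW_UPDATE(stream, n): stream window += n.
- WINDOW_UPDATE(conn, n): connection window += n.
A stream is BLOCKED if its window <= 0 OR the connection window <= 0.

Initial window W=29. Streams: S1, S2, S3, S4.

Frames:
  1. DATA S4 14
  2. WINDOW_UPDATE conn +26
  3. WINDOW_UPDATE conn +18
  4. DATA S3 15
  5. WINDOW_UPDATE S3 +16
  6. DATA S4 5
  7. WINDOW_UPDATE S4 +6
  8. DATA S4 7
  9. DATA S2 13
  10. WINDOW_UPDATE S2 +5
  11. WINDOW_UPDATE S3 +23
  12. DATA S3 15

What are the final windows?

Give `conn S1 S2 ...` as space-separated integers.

Op 1: conn=15 S1=29 S2=29 S3=29 S4=15 blocked=[]
Op 2: conn=41 S1=29 S2=29 S3=29 S4=15 blocked=[]
Op 3: conn=59 S1=29 S2=29 S3=29 S4=15 blocked=[]
Op 4: conn=44 S1=29 S2=29 S3=14 S4=15 blocked=[]
Op 5: conn=44 S1=29 S2=29 S3=30 S4=15 blocked=[]
Op 6: conn=39 S1=29 S2=29 S3=30 S4=10 blocked=[]
Op 7: conn=39 S1=29 S2=29 S3=30 S4=16 blocked=[]
Op 8: conn=32 S1=29 S2=29 S3=30 S4=9 blocked=[]
Op 9: conn=19 S1=29 S2=16 S3=30 S4=9 blocked=[]
Op 10: conn=19 S1=29 S2=21 S3=30 S4=9 blocked=[]
Op 11: conn=19 S1=29 S2=21 S3=53 S4=9 blocked=[]
Op 12: conn=4 S1=29 S2=21 S3=38 S4=9 blocked=[]

Answer: 4 29 21 38 9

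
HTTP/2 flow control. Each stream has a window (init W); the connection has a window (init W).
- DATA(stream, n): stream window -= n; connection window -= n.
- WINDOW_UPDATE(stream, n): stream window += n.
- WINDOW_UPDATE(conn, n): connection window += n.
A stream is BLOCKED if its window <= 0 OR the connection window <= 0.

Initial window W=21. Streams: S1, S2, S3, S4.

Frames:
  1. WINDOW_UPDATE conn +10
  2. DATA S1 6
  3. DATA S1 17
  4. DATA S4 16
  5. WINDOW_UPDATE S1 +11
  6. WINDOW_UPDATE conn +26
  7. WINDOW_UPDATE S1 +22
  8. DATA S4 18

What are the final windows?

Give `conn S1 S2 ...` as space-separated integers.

Op 1: conn=31 S1=21 S2=21 S3=21 S4=21 blocked=[]
Op 2: conn=25 S1=15 S2=21 S3=21 S4=21 blocked=[]
Op 3: conn=8 S1=-2 S2=21 S3=21 S4=21 blocked=[1]
Op 4: conn=-8 S1=-2 S2=21 S3=21 S4=5 blocked=[1, 2, 3, 4]
Op 5: conn=-8 S1=9 S2=21 S3=21 S4=5 blocked=[1, 2, 3, 4]
Op 6: conn=18 S1=9 S2=21 S3=21 S4=5 blocked=[]
Op 7: conn=18 S1=31 S2=21 S3=21 S4=5 blocked=[]
Op 8: conn=0 S1=31 S2=21 S3=21 S4=-13 blocked=[1, 2, 3, 4]

Answer: 0 31 21 21 -13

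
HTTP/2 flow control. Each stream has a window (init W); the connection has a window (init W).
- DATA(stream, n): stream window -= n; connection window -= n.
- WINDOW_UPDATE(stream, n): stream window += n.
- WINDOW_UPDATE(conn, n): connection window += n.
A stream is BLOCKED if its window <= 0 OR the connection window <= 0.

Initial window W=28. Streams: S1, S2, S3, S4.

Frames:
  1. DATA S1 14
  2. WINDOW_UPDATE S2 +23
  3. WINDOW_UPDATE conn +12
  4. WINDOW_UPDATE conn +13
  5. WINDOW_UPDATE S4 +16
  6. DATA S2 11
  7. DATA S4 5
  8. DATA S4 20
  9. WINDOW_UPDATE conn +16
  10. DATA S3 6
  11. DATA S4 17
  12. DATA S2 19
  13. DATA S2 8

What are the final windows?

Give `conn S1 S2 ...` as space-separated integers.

Op 1: conn=14 S1=14 S2=28 S3=28 S4=28 blocked=[]
Op 2: conn=14 S1=14 S2=51 S3=28 S4=28 blocked=[]
Op 3: conn=26 S1=14 S2=51 S3=28 S4=28 blocked=[]
Op 4: conn=39 S1=14 S2=51 S3=28 S4=28 blocked=[]
Op 5: conn=39 S1=14 S2=51 S3=28 S4=44 blocked=[]
Op 6: conn=28 S1=14 S2=40 S3=28 S4=44 blocked=[]
Op 7: conn=23 S1=14 S2=40 S3=28 S4=39 blocked=[]
Op 8: conn=3 S1=14 S2=40 S3=28 S4=19 blocked=[]
Op 9: conn=19 S1=14 S2=40 S3=28 S4=19 blocked=[]
Op 10: conn=13 S1=14 S2=40 S3=22 S4=19 blocked=[]
Op 11: conn=-4 S1=14 S2=40 S3=22 S4=2 blocked=[1, 2, 3, 4]
Op 12: conn=-23 S1=14 S2=21 S3=22 S4=2 blocked=[1, 2, 3, 4]
Op 13: conn=-31 S1=14 S2=13 S3=22 S4=2 blocked=[1, 2, 3, 4]

Answer: -31 14 13 22 2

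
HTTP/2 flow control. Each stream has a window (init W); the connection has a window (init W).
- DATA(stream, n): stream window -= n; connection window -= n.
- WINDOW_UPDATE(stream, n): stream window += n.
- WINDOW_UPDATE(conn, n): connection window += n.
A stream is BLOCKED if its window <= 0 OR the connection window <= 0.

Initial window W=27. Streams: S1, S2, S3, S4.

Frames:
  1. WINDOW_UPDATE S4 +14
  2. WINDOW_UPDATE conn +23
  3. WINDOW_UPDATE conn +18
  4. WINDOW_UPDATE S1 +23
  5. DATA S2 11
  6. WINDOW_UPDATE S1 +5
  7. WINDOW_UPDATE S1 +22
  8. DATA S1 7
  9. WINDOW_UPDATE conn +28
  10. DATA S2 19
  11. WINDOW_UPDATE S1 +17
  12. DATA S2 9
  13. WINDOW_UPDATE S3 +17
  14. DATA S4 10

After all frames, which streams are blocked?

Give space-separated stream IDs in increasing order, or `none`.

Answer: S2

Derivation:
Op 1: conn=27 S1=27 S2=27 S3=27 S4=41 blocked=[]
Op 2: conn=50 S1=27 S2=27 S3=27 S4=41 blocked=[]
Op 3: conn=68 S1=27 S2=27 S3=27 S4=41 blocked=[]
Op 4: conn=68 S1=50 S2=27 S3=27 S4=41 blocked=[]
Op 5: conn=57 S1=50 S2=16 S3=27 S4=41 blocked=[]
Op 6: conn=57 S1=55 S2=16 S3=27 S4=41 blocked=[]
Op 7: conn=57 S1=77 S2=16 S3=27 S4=41 blocked=[]
Op 8: conn=50 S1=70 S2=16 S3=27 S4=41 blocked=[]
Op 9: conn=78 S1=70 S2=16 S3=27 S4=41 blocked=[]
Op 10: conn=59 S1=70 S2=-3 S3=27 S4=41 blocked=[2]
Op 11: conn=59 S1=87 S2=-3 S3=27 S4=41 blocked=[2]
Op 12: conn=50 S1=87 S2=-12 S3=27 S4=41 blocked=[2]
Op 13: conn=50 S1=87 S2=-12 S3=44 S4=41 blocked=[2]
Op 14: conn=40 S1=87 S2=-12 S3=44 S4=31 blocked=[2]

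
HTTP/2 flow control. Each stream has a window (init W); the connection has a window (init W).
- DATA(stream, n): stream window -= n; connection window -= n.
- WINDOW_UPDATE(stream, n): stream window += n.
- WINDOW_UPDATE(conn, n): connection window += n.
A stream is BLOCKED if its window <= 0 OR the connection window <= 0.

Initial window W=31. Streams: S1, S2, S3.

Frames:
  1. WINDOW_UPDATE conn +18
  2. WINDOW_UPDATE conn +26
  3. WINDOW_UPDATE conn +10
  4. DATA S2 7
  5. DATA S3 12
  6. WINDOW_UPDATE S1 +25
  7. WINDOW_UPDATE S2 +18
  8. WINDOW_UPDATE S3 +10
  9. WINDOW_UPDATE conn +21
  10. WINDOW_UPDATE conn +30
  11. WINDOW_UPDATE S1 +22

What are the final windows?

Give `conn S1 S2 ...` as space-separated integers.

Op 1: conn=49 S1=31 S2=31 S3=31 blocked=[]
Op 2: conn=75 S1=31 S2=31 S3=31 blocked=[]
Op 3: conn=85 S1=31 S2=31 S3=31 blocked=[]
Op 4: conn=78 S1=31 S2=24 S3=31 blocked=[]
Op 5: conn=66 S1=31 S2=24 S3=19 blocked=[]
Op 6: conn=66 S1=56 S2=24 S3=19 blocked=[]
Op 7: conn=66 S1=56 S2=42 S3=19 blocked=[]
Op 8: conn=66 S1=56 S2=42 S3=29 blocked=[]
Op 9: conn=87 S1=56 S2=42 S3=29 blocked=[]
Op 10: conn=117 S1=56 S2=42 S3=29 blocked=[]
Op 11: conn=117 S1=78 S2=42 S3=29 blocked=[]

Answer: 117 78 42 29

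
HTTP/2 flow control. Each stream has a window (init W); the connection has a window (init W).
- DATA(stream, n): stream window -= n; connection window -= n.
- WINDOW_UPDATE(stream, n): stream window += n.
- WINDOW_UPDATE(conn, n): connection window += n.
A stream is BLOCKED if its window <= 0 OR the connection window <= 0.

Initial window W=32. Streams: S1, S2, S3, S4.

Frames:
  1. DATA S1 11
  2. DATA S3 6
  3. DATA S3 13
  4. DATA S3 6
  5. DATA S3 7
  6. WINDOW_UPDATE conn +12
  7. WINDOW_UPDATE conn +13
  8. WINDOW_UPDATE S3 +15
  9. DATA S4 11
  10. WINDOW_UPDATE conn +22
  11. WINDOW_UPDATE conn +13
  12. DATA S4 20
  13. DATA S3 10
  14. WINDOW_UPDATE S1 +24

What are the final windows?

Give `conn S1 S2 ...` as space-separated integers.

Answer: 8 45 32 5 1

Derivation:
Op 1: conn=21 S1=21 S2=32 S3=32 S4=32 blocked=[]
Op 2: conn=15 S1=21 S2=32 S3=26 S4=32 blocked=[]
Op 3: conn=2 S1=21 S2=32 S3=13 S4=32 blocked=[]
Op 4: conn=-4 S1=21 S2=32 S3=7 S4=32 blocked=[1, 2, 3, 4]
Op 5: conn=-11 S1=21 S2=32 S3=0 S4=32 blocked=[1, 2, 3, 4]
Op 6: conn=1 S1=21 S2=32 S3=0 S4=32 blocked=[3]
Op 7: conn=14 S1=21 S2=32 S3=0 S4=32 blocked=[3]
Op 8: conn=14 S1=21 S2=32 S3=15 S4=32 blocked=[]
Op 9: conn=3 S1=21 S2=32 S3=15 S4=21 blocked=[]
Op 10: conn=25 S1=21 S2=32 S3=15 S4=21 blocked=[]
Op 11: conn=38 S1=21 S2=32 S3=15 S4=21 blocked=[]
Op 12: conn=18 S1=21 S2=32 S3=15 S4=1 blocked=[]
Op 13: conn=8 S1=21 S2=32 S3=5 S4=1 blocked=[]
Op 14: conn=8 S1=45 S2=32 S3=5 S4=1 blocked=[]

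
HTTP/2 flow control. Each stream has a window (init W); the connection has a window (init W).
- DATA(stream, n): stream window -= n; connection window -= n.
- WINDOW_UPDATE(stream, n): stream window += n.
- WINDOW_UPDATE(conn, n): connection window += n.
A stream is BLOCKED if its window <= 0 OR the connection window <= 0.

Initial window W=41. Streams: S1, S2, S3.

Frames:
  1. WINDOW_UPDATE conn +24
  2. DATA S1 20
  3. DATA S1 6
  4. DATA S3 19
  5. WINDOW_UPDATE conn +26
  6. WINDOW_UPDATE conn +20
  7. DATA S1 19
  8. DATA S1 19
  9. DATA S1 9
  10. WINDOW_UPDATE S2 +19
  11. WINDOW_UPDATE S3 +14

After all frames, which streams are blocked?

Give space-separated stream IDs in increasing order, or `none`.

Op 1: conn=65 S1=41 S2=41 S3=41 blocked=[]
Op 2: conn=45 S1=21 S2=41 S3=41 blocked=[]
Op 3: conn=39 S1=15 S2=41 S3=41 blocked=[]
Op 4: conn=20 S1=15 S2=41 S3=22 blocked=[]
Op 5: conn=46 S1=15 S2=41 S3=22 blocked=[]
Op 6: conn=66 S1=15 S2=41 S3=22 blocked=[]
Op 7: conn=47 S1=-4 S2=41 S3=22 blocked=[1]
Op 8: conn=28 S1=-23 S2=41 S3=22 blocked=[1]
Op 9: conn=19 S1=-32 S2=41 S3=22 blocked=[1]
Op 10: conn=19 S1=-32 S2=60 S3=22 blocked=[1]
Op 11: conn=19 S1=-32 S2=60 S3=36 blocked=[1]

Answer: S1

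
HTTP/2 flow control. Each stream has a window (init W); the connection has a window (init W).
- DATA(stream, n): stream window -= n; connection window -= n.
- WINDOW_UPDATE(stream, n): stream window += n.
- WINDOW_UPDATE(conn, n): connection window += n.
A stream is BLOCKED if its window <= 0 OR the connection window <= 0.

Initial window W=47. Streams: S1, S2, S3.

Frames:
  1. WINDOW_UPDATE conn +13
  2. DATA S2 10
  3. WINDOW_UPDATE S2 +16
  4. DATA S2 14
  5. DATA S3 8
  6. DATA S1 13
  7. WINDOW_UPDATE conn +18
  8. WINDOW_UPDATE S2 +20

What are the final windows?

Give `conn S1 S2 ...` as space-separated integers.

Answer: 33 34 59 39

Derivation:
Op 1: conn=60 S1=47 S2=47 S3=47 blocked=[]
Op 2: conn=50 S1=47 S2=37 S3=47 blocked=[]
Op 3: conn=50 S1=47 S2=53 S3=47 blocked=[]
Op 4: conn=36 S1=47 S2=39 S3=47 blocked=[]
Op 5: conn=28 S1=47 S2=39 S3=39 blocked=[]
Op 6: conn=15 S1=34 S2=39 S3=39 blocked=[]
Op 7: conn=33 S1=34 S2=39 S3=39 blocked=[]
Op 8: conn=33 S1=34 S2=59 S3=39 blocked=[]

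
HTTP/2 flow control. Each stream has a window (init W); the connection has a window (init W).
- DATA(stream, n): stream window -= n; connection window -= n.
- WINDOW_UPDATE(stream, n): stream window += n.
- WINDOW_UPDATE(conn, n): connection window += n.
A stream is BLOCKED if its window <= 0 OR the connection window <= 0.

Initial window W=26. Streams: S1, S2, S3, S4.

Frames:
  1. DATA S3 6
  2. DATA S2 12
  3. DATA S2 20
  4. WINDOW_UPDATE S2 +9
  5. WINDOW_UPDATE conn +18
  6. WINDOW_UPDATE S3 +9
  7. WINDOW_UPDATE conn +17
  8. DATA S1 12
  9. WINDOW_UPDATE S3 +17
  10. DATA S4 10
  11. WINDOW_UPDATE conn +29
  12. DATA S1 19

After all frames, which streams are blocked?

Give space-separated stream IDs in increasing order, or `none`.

Answer: S1

Derivation:
Op 1: conn=20 S1=26 S2=26 S3=20 S4=26 blocked=[]
Op 2: conn=8 S1=26 S2=14 S3=20 S4=26 blocked=[]
Op 3: conn=-12 S1=26 S2=-6 S3=20 S4=26 blocked=[1, 2, 3, 4]
Op 4: conn=-12 S1=26 S2=3 S3=20 S4=26 blocked=[1, 2, 3, 4]
Op 5: conn=6 S1=26 S2=3 S3=20 S4=26 blocked=[]
Op 6: conn=6 S1=26 S2=3 S3=29 S4=26 blocked=[]
Op 7: conn=23 S1=26 S2=3 S3=29 S4=26 blocked=[]
Op 8: conn=11 S1=14 S2=3 S3=29 S4=26 blocked=[]
Op 9: conn=11 S1=14 S2=3 S3=46 S4=26 blocked=[]
Op 10: conn=1 S1=14 S2=3 S3=46 S4=16 blocked=[]
Op 11: conn=30 S1=14 S2=3 S3=46 S4=16 blocked=[]
Op 12: conn=11 S1=-5 S2=3 S3=46 S4=16 blocked=[1]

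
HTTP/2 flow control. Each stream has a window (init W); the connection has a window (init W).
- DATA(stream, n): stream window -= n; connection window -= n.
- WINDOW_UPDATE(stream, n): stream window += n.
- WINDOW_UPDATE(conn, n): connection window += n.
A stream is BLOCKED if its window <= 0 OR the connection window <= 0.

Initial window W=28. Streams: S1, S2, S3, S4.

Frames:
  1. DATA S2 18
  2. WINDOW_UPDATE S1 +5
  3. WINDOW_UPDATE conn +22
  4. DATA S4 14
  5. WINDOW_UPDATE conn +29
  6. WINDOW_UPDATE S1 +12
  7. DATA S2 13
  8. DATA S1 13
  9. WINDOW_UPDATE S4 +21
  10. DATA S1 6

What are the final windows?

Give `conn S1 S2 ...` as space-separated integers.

Op 1: conn=10 S1=28 S2=10 S3=28 S4=28 blocked=[]
Op 2: conn=10 S1=33 S2=10 S3=28 S4=28 blocked=[]
Op 3: conn=32 S1=33 S2=10 S3=28 S4=28 blocked=[]
Op 4: conn=18 S1=33 S2=10 S3=28 S4=14 blocked=[]
Op 5: conn=47 S1=33 S2=10 S3=28 S4=14 blocked=[]
Op 6: conn=47 S1=45 S2=10 S3=28 S4=14 blocked=[]
Op 7: conn=34 S1=45 S2=-3 S3=28 S4=14 blocked=[2]
Op 8: conn=21 S1=32 S2=-3 S3=28 S4=14 blocked=[2]
Op 9: conn=21 S1=32 S2=-3 S3=28 S4=35 blocked=[2]
Op 10: conn=15 S1=26 S2=-3 S3=28 S4=35 blocked=[2]

Answer: 15 26 -3 28 35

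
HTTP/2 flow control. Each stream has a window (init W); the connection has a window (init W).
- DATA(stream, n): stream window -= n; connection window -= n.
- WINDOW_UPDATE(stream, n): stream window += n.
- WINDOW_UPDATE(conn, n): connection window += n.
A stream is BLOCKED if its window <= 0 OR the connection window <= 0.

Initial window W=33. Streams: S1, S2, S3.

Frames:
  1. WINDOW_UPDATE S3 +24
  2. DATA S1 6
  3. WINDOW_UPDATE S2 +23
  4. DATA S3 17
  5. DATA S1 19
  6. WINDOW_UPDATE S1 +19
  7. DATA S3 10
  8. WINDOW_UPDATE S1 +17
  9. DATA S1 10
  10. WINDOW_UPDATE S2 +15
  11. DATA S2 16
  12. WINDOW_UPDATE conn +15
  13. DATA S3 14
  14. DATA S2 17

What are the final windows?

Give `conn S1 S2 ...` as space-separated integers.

Answer: -61 34 38 16

Derivation:
Op 1: conn=33 S1=33 S2=33 S3=57 blocked=[]
Op 2: conn=27 S1=27 S2=33 S3=57 blocked=[]
Op 3: conn=27 S1=27 S2=56 S3=57 blocked=[]
Op 4: conn=10 S1=27 S2=56 S3=40 blocked=[]
Op 5: conn=-9 S1=8 S2=56 S3=40 blocked=[1, 2, 3]
Op 6: conn=-9 S1=27 S2=56 S3=40 blocked=[1, 2, 3]
Op 7: conn=-19 S1=27 S2=56 S3=30 blocked=[1, 2, 3]
Op 8: conn=-19 S1=44 S2=56 S3=30 blocked=[1, 2, 3]
Op 9: conn=-29 S1=34 S2=56 S3=30 blocked=[1, 2, 3]
Op 10: conn=-29 S1=34 S2=71 S3=30 blocked=[1, 2, 3]
Op 11: conn=-45 S1=34 S2=55 S3=30 blocked=[1, 2, 3]
Op 12: conn=-30 S1=34 S2=55 S3=30 blocked=[1, 2, 3]
Op 13: conn=-44 S1=34 S2=55 S3=16 blocked=[1, 2, 3]
Op 14: conn=-61 S1=34 S2=38 S3=16 blocked=[1, 2, 3]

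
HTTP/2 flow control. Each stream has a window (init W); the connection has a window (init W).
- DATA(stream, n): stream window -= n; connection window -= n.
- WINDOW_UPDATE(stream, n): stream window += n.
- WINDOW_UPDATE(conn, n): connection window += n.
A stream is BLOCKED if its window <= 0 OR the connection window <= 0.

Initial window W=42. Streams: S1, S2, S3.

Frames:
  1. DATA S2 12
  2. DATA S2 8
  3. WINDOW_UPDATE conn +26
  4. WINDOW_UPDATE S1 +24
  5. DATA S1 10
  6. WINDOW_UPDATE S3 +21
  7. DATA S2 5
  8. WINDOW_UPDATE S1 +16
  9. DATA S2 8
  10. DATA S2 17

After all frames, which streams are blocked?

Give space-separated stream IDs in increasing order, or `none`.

Op 1: conn=30 S1=42 S2=30 S3=42 blocked=[]
Op 2: conn=22 S1=42 S2=22 S3=42 blocked=[]
Op 3: conn=48 S1=42 S2=22 S3=42 blocked=[]
Op 4: conn=48 S1=66 S2=22 S3=42 blocked=[]
Op 5: conn=38 S1=56 S2=22 S3=42 blocked=[]
Op 6: conn=38 S1=56 S2=22 S3=63 blocked=[]
Op 7: conn=33 S1=56 S2=17 S3=63 blocked=[]
Op 8: conn=33 S1=72 S2=17 S3=63 blocked=[]
Op 9: conn=25 S1=72 S2=9 S3=63 blocked=[]
Op 10: conn=8 S1=72 S2=-8 S3=63 blocked=[2]

Answer: S2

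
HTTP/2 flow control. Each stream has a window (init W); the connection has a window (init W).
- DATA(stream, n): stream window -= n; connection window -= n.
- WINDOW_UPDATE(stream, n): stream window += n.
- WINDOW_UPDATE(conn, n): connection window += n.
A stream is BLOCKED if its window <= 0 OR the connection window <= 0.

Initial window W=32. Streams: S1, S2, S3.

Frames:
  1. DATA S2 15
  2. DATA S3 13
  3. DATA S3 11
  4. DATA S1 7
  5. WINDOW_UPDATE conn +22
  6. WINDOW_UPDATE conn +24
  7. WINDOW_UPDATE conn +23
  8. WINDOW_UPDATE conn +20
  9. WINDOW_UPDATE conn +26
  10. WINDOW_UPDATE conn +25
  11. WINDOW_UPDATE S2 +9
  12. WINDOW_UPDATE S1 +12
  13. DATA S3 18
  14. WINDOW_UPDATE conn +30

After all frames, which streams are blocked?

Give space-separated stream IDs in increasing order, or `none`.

Op 1: conn=17 S1=32 S2=17 S3=32 blocked=[]
Op 2: conn=4 S1=32 S2=17 S3=19 blocked=[]
Op 3: conn=-7 S1=32 S2=17 S3=8 blocked=[1, 2, 3]
Op 4: conn=-14 S1=25 S2=17 S3=8 blocked=[1, 2, 3]
Op 5: conn=8 S1=25 S2=17 S3=8 blocked=[]
Op 6: conn=32 S1=25 S2=17 S3=8 blocked=[]
Op 7: conn=55 S1=25 S2=17 S3=8 blocked=[]
Op 8: conn=75 S1=25 S2=17 S3=8 blocked=[]
Op 9: conn=101 S1=25 S2=17 S3=8 blocked=[]
Op 10: conn=126 S1=25 S2=17 S3=8 blocked=[]
Op 11: conn=126 S1=25 S2=26 S3=8 blocked=[]
Op 12: conn=126 S1=37 S2=26 S3=8 blocked=[]
Op 13: conn=108 S1=37 S2=26 S3=-10 blocked=[3]
Op 14: conn=138 S1=37 S2=26 S3=-10 blocked=[3]

Answer: S3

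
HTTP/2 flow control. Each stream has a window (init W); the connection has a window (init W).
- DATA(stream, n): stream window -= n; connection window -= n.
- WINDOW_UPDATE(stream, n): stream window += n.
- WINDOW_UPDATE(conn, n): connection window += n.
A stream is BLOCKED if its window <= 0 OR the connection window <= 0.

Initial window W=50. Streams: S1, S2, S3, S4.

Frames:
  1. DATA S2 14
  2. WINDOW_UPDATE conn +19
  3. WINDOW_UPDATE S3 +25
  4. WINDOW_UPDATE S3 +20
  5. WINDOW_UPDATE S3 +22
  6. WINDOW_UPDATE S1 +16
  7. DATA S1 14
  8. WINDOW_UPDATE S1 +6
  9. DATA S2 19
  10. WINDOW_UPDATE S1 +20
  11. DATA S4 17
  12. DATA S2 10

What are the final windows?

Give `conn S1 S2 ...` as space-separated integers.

Op 1: conn=36 S1=50 S2=36 S3=50 S4=50 blocked=[]
Op 2: conn=55 S1=50 S2=36 S3=50 S4=50 blocked=[]
Op 3: conn=55 S1=50 S2=36 S3=75 S4=50 blocked=[]
Op 4: conn=55 S1=50 S2=36 S3=95 S4=50 blocked=[]
Op 5: conn=55 S1=50 S2=36 S3=117 S4=50 blocked=[]
Op 6: conn=55 S1=66 S2=36 S3=117 S4=50 blocked=[]
Op 7: conn=41 S1=52 S2=36 S3=117 S4=50 blocked=[]
Op 8: conn=41 S1=58 S2=36 S3=117 S4=50 blocked=[]
Op 9: conn=22 S1=58 S2=17 S3=117 S4=50 blocked=[]
Op 10: conn=22 S1=78 S2=17 S3=117 S4=50 blocked=[]
Op 11: conn=5 S1=78 S2=17 S3=117 S4=33 blocked=[]
Op 12: conn=-5 S1=78 S2=7 S3=117 S4=33 blocked=[1, 2, 3, 4]

Answer: -5 78 7 117 33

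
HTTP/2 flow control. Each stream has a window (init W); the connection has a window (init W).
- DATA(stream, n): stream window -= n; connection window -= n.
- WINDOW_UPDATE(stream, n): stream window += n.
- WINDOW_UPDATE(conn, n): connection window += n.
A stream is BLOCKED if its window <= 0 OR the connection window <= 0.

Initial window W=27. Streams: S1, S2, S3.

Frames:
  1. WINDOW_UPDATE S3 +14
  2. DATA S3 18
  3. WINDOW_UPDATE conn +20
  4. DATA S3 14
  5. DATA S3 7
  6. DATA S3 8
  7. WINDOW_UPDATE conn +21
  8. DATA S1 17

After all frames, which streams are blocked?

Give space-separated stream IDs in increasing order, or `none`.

Op 1: conn=27 S1=27 S2=27 S3=41 blocked=[]
Op 2: conn=9 S1=27 S2=27 S3=23 blocked=[]
Op 3: conn=29 S1=27 S2=27 S3=23 blocked=[]
Op 4: conn=15 S1=27 S2=27 S3=9 blocked=[]
Op 5: conn=8 S1=27 S2=27 S3=2 blocked=[]
Op 6: conn=0 S1=27 S2=27 S3=-6 blocked=[1, 2, 3]
Op 7: conn=21 S1=27 S2=27 S3=-6 blocked=[3]
Op 8: conn=4 S1=10 S2=27 S3=-6 blocked=[3]

Answer: S3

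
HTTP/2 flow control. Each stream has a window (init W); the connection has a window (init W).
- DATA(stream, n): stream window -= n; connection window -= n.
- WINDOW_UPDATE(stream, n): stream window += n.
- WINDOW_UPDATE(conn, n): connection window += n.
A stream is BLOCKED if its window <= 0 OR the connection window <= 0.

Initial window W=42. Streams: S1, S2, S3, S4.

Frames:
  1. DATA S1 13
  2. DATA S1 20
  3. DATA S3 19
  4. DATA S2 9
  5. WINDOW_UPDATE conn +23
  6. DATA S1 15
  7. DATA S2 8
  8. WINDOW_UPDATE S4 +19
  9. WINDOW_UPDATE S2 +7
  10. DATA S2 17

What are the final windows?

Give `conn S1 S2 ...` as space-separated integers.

Answer: -36 -6 15 23 61

Derivation:
Op 1: conn=29 S1=29 S2=42 S3=42 S4=42 blocked=[]
Op 2: conn=9 S1=9 S2=42 S3=42 S4=42 blocked=[]
Op 3: conn=-10 S1=9 S2=42 S3=23 S4=42 blocked=[1, 2, 3, 4]
Op 4: conn=-19 S1=9 S2=33 S3=23 S4=42 blocked=[1, 2, 3, 4]
Op 5: conn=4 S1=9 S2=33 S3=23 S4=42 blocked=[]
Op 6: conn=-11 S1=-6 S2=33 S3=23 S4=42 blocked=[1, 2, 3, 4]
Op 7: conn=-19 S1=-6 S2=25 S3=23 S4=42 blocked=[1, 2, 3, 4]
Op 8: conn=-19 S1=-6 S2=25 S3=23 S4=61 blocked=[1, 2, 3, 4]
Op 9: conn=-19 S1=-6 S2=32 S3=23 S4=61 blocked=[1, 2, 3, 4]
Op 10: conn=-36 S1=-6 S2=15 S3=23 S4=61 blocked=[1, 2, 3, 4]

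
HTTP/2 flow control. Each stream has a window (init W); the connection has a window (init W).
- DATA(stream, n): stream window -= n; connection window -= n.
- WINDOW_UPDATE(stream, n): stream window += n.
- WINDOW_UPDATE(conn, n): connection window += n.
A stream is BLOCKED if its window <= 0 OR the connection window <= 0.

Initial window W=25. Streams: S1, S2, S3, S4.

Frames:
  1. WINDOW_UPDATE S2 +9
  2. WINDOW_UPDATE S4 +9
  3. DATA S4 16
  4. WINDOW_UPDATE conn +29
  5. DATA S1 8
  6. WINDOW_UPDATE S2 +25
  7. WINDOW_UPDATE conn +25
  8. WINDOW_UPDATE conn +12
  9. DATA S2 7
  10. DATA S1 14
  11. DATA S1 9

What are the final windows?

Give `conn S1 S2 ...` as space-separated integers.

Op 1: conn=25 S1=25 S2=34 S3=25 S4=25 blocked=[]
Op 2: conn=25 S1=25 S2=34 S3=25 S4=34 blocked=[]
Op 3: conn=9 S1=25 S2=34 S3=25 S4=18 blocked=[]
Op 4: conn=38 S1=25 S2=34 S3=25 S4=18 blocked=[]
Op 5: conn=30 S1=17 S2=34 S3=25 S4=18 blocked=[]
Op 6: conn=30 S1=17 S2=59 S3=25 S4=18 blocked=[]
Op 7: conn=55 S1=17 S2=59 S3=25 S4=18 blocked=[]
Op 8: conn=67 S1=17 S2=59 S3=25 S4=18 blocked=[]
Op 9: conn=60 S1=17 S2=52 S3=25 S4=18 blocked=[]
Op 10: conn=46 S1=3 S2=52 S3=25 S4=18 blocked=[]
Op 11: conn=37 S1=-6 S2=52 S3=25 S4=18 blocked=[1]

Answer: 37 -6 52 25 18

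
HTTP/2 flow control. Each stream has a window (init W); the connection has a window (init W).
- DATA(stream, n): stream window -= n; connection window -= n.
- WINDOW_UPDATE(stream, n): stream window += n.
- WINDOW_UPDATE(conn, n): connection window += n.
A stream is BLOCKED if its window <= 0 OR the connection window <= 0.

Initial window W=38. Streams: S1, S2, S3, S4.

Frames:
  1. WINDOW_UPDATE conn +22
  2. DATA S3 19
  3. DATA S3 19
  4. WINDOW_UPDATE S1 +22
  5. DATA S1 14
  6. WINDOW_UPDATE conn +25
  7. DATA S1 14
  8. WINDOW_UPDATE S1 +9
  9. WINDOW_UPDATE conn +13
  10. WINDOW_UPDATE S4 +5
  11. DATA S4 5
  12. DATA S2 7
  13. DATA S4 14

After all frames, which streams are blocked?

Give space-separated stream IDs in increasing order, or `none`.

Op 1: conn=60 S1=38 S2=38 S3=38 S4=38 blocked=[]
Op 2: conn=41 S1=38 S2=38 S3=19 S4=38 blocked=[]
Op 3: conn=22 S1=38 S2=38 S3=0 S4=38 blocked=[3]
Op 4: conn=22 S1=60 S2=38 S3=0 S4=38 blocked=[3]
Op 5: conn=8 S1=46 S2=38 S3=0 S4=38 blocked=[3]
Op 6: conn=33 S1=46 S2=38 S3=0 S4=38 blocked=[3]
Op 7: conn=19 S1=32 S2=38 S3=0 S4=38 blocked=[3]
Op 8: conn=19 S1=41 S2=38 S3=0 S4=38 blocked=[3]
Op 9: conn=32 S1=41 S2=38 S3=0 S4=38 blocked=[3]
Op 10: conn=32 S1=41 S2=38 S3=0 S4=43 blocked=[3]
Op 11: conn=27 S1=41 S2=38 S3=0 S4=38 blocked=[3]
Op 12: conn=20 S1=41 S2=31 S3=0 S4=38 blocked=[3]
Op 13: conn=6 S1=41 S2=31 S3=0 S4=24 blocked=[3]

Answer: S3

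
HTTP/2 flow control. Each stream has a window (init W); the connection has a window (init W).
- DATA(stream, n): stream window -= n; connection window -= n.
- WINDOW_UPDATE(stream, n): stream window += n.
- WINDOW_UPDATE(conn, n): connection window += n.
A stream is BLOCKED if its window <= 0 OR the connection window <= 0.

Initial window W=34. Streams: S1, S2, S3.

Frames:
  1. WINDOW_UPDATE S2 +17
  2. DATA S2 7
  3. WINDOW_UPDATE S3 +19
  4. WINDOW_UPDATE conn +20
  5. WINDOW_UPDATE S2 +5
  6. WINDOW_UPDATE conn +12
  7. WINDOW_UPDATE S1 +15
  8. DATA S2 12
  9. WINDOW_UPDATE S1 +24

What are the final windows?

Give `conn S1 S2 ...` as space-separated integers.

Answer: 47 73 37 53

Derivation:
Op 1: conn=34 S1=34 S2=51 S3=34 blocked=[]
Op 2: conn=27 S1=34 S2=44 S3=34 blocked=[]
Op 3: conn=27 S1=34 S2=44 S3=53 blocked=[]
Op 4: conn=47 S1=34 S2=44 S3=53 blocked=[]
Op 5: conn=47 S1=34 S2=49 S3=53 blocked=[]
Op 6: conn=59 S1=34 S2=49 S3=53 blocked=[]
Op 7: conn=59 S1=49 S2=49 S3=53 blocked=[]
Op 8: conn=47 S1=49 S2=37 S3=53 blocked=[]
Op 9: conn=47 S1=73 S2=37 S3=53 blocked=[]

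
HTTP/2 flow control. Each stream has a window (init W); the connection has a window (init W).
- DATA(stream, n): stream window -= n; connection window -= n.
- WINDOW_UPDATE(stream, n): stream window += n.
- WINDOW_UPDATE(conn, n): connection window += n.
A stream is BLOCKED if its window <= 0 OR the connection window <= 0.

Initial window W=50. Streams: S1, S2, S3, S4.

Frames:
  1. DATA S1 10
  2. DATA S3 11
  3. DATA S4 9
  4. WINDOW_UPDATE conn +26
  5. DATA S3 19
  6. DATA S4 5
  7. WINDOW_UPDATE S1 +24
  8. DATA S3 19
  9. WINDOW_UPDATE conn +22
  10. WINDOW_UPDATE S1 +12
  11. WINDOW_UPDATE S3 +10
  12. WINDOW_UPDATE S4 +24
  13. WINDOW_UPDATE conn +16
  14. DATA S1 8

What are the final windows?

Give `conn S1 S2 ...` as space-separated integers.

Op 1: conn=40 S1=40 S2=50 S3=50 S4=50 blocked=[]
Op 2: conn=29 S1=40 S2=50 S3=39 S4=50 blocked=[]
Op 3: conn=20 S1=40 S2=50 S3=39 S4=41 blocked=[]
Op 4: conn=46 S1=40 S2=50 S3=39 S4=41 blocked=[]
Op 5: conn=27 S1=40 S2=50 S3=20 S4=41 blocked=[]
Op 6: conn=22 S1=40 S2=50 S3=20 S4=36 blocked=[]
Op 7: conn=22 S1=64 S2=50 S3=20 S4=36 blocked=[]
Op 8: conn=3 S1=64 S2=50 S3=1 S4=36 blocked=[]
Op 9: conn=25 S1=64 S2=50 S3=1 S4=36 blocked=[]
Op 10: conn=25 S1=76 S2=50 S3=1 S4=36 blocked=[]
Op 11: conn=25 S1=76 S2=50 S3=11 S4=36 blocked=[]
Op 12: conn=25 S1=76 S2=50 S3=11 S4=60 blocked=[]
Op 13: conn=41 S1=76 S2=50 S3=11 S4=60 blocked=[]
Op 14: conn=33 S1=68 S2=50 S3=11 S4=60 blocked=[]

Answer: 33 68 50 11 60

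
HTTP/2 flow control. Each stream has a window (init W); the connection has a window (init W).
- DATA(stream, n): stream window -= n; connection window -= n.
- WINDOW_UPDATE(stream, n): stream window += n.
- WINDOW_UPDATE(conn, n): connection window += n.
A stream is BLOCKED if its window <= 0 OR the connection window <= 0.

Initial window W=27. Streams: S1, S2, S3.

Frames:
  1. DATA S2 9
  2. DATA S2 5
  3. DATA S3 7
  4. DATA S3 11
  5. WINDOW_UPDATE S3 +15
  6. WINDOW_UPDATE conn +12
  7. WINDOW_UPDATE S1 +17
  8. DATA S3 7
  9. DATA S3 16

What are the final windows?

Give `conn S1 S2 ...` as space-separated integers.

Answer: -16 44 13 1

Derivation:
Op 1: conn=18 S1=27 S2=18 S3=27 blocked=[]
Op 2: conn=13 S1=27 S2=13 S3=27 blocked=[]
Op 3: conn=6 S1=27 S2=13 S3=20 blocked=[]
Op 4: conn=-5 S1=27 S2=13 S3=9 blocked=[1, 2, 3]
Op 5: conn=-5 S1=27 S2=13 S3=24 blocked=[1, 2, 3]
Op 6: conn=7 S1=27 S2=13 S3=24 blocked=[]
Op 7: conn=7 S1=44 S2=13 S3=24 blocked=[]
Op 8: conn=0 S1=44 S2=13 S3=17 blocked=[1, 2, 3]
Op 9: conn=-16 S1=44 S2=13 S3=1 blocked=[1, 2, 3]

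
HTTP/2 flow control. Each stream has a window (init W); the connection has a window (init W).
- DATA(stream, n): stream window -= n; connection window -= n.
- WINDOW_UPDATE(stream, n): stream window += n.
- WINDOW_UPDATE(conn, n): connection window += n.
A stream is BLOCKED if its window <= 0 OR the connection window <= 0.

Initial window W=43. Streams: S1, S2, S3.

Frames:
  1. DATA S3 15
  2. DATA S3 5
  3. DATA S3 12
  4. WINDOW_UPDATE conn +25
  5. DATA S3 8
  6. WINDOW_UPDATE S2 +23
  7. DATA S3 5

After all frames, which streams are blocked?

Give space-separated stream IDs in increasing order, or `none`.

Answer: S3

Derivation:
Op 1: conn=28 S1=43 S2=43 S3=28 blocked=[]
Op 2: conn=23 S1=43 S2=43 S3=23 blocked=[]
Op 3: conn=11 S1=43 S2=43 S3=11 blocked=[]
Op 4: conn=36 S1=43 S2=43 S3=11 blocked=[]
Op 5: conn=28 S1=43 S2=43 S3=3 blocked=[]
Op 6: conn=28 S1=43 S2=66 S3=3 blocked=[]
Op 7: conn=23 S1=43 S2=66 S3=-2 blocked=[3]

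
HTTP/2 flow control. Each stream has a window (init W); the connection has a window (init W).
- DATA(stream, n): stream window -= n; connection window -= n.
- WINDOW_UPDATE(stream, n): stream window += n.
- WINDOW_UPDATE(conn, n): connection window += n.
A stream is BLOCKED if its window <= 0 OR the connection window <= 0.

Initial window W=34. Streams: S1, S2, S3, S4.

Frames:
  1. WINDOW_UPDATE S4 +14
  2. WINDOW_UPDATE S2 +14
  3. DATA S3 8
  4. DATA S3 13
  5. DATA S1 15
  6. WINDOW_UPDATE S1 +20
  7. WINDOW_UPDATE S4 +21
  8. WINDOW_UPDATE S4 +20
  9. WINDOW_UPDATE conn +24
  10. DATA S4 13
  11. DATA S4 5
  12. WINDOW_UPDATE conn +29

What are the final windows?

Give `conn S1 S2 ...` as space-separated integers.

Answer: 33 39 48 13 71

Derivation:
Op 1: conn=34 S1=34 S2=34 S3=34 S4=48 blocked=[]
Op 2: conn=34 S1=34 S2=48 S3=34 S4=48 blocked=[]
Op 3: conn=26 S1=34 S2=48 S3=26 S4=48 blocked=[]
Op 4: conn=13 S1=34 S2=48 S3=13 S4=48 blocked=[]
Op 5: conn=-2 S1=19 S2=48 S3=13 S4=48 blocked=[1, 2, 3, 4]
Op 6: conn=-2 S1=39 S2=48 S3=13 S4=48 blocked=[1, 2, 3, 4]
Op 7: conn=-2 S1=39 S2=48 S3=13 S4=69 blocked=[1, 2, 3, 4]
Op 8: conn=-2 S1=39 S2=48 S3=13 S4=89 blocked=[1, 2, 3, 4]
Op 9: conn=22 S1=39 S2=48 S3=13 S4=89 blocked=[]
Op 10: conn=9 S1=39 S2=48 S3=13 S4=76 blocked=[]
Op 11: conn=4 S1=39 S2=48 S3=13 S4=71 blocked=[]
Op 12: conn=33 S1=39 S2=48 S3=13 S4=71 blocked=[]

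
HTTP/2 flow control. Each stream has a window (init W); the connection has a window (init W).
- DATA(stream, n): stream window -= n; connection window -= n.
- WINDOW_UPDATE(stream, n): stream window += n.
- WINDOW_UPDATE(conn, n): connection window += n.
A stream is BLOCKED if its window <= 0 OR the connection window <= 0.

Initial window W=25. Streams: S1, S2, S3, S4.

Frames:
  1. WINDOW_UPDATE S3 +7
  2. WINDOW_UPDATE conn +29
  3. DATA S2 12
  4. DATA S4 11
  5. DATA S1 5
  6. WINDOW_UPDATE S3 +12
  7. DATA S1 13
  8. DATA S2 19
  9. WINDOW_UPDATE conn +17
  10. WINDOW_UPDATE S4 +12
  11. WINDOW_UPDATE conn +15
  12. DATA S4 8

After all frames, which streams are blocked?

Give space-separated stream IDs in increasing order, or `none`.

Op 1: conn=25 S1=25 S2=25 S3=32 S4=25 blocked=[]
Op 2: conn=54 S1=25 S2=25 S3=32 S4=25 blocked=[]
Op 3: conn=42 S1=25 S2=13 S3=32 S4=25 blocked=[]
Op 4: conn=31 S1=25 S2=13 S3=32 S4=14 blocked=[]
Op 5: conn=26 S1=20 S2=13 S3=32 S4=14 blocked=[]
Op 6: conn=26 S1=20 S2=13 S3=44 S4=14 blocked=[]
Op 7: conn=13 S1=7 S2=13 S3=44 S4=14 blocked=[]
Op 8: conn=-6 S1=7 S2=-6 S3=44 S4=14 blocked=[1, 2, 3, 4]
Op 9: conn=11 S1=7 S2=-6 S3=44 S4=14 blocked=[2]
Op 10: conn=11 S1=7 S2=-6 S3=44 S4=26 blocked=[2]
Op 11: conn=26 S1=7 S2=-6 S3=44 S4=26 blocked=[2]
Op 12: conn=18 S1=7 S2=-6 S3=44 S4=18 blocked=[2]

Answer: S2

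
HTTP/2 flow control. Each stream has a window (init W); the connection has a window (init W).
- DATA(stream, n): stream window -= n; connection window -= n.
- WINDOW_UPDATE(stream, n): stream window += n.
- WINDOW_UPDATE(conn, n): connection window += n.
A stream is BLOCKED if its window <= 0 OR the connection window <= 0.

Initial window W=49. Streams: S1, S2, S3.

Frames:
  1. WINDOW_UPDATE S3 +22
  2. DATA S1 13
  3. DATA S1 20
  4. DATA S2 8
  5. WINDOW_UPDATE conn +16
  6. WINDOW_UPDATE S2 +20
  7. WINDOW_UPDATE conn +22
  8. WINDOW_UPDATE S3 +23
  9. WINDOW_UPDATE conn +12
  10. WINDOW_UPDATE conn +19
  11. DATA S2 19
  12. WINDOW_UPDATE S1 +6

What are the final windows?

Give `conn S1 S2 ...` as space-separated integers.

Op 1: conn=49 S1=49 S2=49 S3=71 blocked=[]
Op 2: conn=36 S1=36 S2=49 S3=71 blocked=[]
Op 3: conn=16 S1=16 S2=49 S3=71 blocked=[]
Op 4: conn=8 S1=16 S2=41 S3=71 blocked=[]
Op 5: conn=24 S1=16 S2=41 S3=71 blocked=[]
Op 6: conn=24 S1=16 S2=61 S3=71 blocked=[]
Op 7: conn=46 S1=16 S2=61 S3=71 blocked=[]
Op 8: conn=46 S1=16 S2=61 S3=94 blocked=[]
Op 9: conn=58 S1=16 S2=61 S3=94 blocked=[]
Op 10: conn=77 S1=16 S2=61 S3=94 blocked=[]
Op 11: conn=58 S1=16 S2=42 S3=94 blocked=[]
Op 12: conn=58 S1=22 S2=42 S3=94 blocked=[]

Answer: 58 22 42 94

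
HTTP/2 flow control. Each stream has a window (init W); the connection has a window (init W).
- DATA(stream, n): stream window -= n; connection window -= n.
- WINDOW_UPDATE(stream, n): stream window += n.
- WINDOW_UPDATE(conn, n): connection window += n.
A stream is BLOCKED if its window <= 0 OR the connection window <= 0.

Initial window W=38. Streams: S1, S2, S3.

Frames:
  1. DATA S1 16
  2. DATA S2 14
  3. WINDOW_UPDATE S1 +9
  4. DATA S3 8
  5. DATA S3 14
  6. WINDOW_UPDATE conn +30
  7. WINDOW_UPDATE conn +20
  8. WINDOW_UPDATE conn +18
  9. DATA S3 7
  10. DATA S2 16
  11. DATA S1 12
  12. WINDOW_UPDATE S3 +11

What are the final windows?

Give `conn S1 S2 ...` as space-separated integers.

Answer: 19 19 8 20

Derivation:
Op 1: conn=22 S1=22 S2=38 S3=38 blocked=[]
Op 2: conn=8 S1=22 S2=24 S3=38 blocked=[]
Op 3: conn=8 S1=31 S2=24 S3=38 blocked=[]
Op 4: conn=0 S1=31 S2=24 S3=30 blocked=[1, 2, 3]
Op 5: conn=-14 S1=31 S2=24 S3=16 blocked=[1, 2, 3]
Op 6: conn=16 S1=31 S2=24 S3=16 blocked=[]
Op 7: conn=36 S1=31 S2=24 S3=16 blocked=[]
Op 8: conn=54 S1=31 S2=24 S3=16 blocked=[]
Op 9: conn=47 S1=31 S2=24 S3=9 blocked=[]
Op 10: conn=31 S1=31 S2=8 S3=9 blocked=[]
Op 11: conn=19 S1=19 S2=8 S3=9 blocked=[]
Op 12: conn=19 S1=19 S2=8 S3=20 blocked=[]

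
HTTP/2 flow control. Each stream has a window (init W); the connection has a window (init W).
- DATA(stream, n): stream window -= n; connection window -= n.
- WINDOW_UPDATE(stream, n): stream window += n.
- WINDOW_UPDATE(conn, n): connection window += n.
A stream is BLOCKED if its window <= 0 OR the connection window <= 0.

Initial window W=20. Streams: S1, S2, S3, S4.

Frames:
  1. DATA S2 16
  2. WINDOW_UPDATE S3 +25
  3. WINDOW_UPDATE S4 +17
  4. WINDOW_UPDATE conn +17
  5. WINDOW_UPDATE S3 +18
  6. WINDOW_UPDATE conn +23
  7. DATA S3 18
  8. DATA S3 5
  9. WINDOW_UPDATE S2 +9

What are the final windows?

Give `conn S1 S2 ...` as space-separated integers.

Op 1: conn=4 S1=20 S2=4 S3=20 S4=20 blocked=[]
Op 2: conn=4 S1=20 S2=4 S3=45 S4=20 blocked=[]
Op 3: conn=4 S1=20 S2=4 S3=45 S4=37 blocked=[]
Op 4: conn=21 S1=20 S2=4 S3=45 S4=37 blocked=[]
Op 5: conn=21 S1=20 S2=4 S3=63 S4=37 blocked=[]
Op 6: conn=44 S1=20 S2=4 S3=63 S4=37 blocked=[]
Op 7: conn=26 S1=20 S2=4 S3=45 S4=37 blocked=[]
Op 8: conn=21 S1=20 S2=4 S3=40 S4=37 blocked=[]
Op 9: conn=21 S1=20 S2=13 S3=40 S4=37 blocked=[]

Answer: 21 20 13 40 37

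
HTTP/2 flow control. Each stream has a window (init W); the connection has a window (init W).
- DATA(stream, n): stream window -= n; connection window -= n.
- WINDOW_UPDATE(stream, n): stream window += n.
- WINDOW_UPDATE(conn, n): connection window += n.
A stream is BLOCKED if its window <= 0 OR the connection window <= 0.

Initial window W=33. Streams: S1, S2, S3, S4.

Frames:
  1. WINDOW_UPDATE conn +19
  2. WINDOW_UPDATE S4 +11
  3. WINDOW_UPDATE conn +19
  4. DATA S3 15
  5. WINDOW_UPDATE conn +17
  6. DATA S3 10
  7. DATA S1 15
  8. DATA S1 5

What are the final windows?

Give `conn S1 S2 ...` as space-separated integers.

Answer: 43 13 33 8 44

Derivation:
Op 1: conn=52 S1=33 S2=33 S3=33 S4=33 blocked=[]
Op 2: conn=52 S1=33 S2=33 S3=33 S4=44 blocked=[]
Op 3: conn=71 S1=33 S2=33 S3=33 S4=44 blocked=[]
Op 4: conn=56 S1=33 S2=33 S3=18 S4=44 blocked=[]
Op 5: conn=73 S1=33 S2=33 S3=18 S4=44 blocked=[]
Op 6: conn=63 S1=33 S2=33 S3=8 S4=44 blocked=[]
Op 7: conn=48 S1=18 S2=33 S3=8 S4=44 blocked=[]
Op 8: conn=43 S1=13 S2=33 S3=8 S4=44 blocked=[]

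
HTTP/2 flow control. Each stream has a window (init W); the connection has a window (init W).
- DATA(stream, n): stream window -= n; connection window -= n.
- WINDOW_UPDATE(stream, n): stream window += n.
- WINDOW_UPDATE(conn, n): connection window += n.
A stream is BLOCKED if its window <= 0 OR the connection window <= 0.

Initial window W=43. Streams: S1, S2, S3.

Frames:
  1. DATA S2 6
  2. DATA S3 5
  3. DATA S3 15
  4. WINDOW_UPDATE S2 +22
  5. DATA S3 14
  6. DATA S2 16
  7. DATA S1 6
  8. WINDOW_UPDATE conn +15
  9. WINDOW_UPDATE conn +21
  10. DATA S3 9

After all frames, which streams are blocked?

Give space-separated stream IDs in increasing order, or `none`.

Op 1: conn=37 S1=43 S2=37 S3=43 blocked=[]
Op 2: conn=32 S1=43 S2=37 S3=38 blocked=[]
Op 3: conn=17 S1=43 S2=37 S3=23 blocked=[]
Op 4: conn=17 S1=43 S2=59 S3=23 blocked=[]
Op 5: conn=3 S1=43 S2=59 S3=9 blocked=[]
Op 6: conn=-13 S1=43 S2=43 S3=9 blocked=[1, 2, 3]
Op 7: conn=-19 S1=37 S2=43 S3=9 blocked=[1, 2, 3]
Op 8: conn=-4 S1=37 S2=43 S3=9 blocked=[1, 2, 3]
Op 9: conn=17 S1=37 S2=43 S3=9 blocked=[]
Op 10: conn=8 S1=37 S2=43 S3=0 blocked=[3]

Answer: S3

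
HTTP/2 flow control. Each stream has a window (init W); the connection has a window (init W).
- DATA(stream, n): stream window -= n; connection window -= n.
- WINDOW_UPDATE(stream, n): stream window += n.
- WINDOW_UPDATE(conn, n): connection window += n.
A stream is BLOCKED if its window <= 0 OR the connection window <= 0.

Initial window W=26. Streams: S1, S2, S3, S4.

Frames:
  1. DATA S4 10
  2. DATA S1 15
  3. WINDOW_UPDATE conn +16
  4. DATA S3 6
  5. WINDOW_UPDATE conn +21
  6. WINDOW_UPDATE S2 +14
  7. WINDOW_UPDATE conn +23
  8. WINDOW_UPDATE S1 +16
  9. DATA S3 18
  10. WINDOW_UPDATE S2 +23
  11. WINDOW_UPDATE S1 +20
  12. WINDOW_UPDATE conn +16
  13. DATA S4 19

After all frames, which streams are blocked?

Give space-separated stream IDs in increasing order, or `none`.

Answer: S4

Derivation:
Op 1: conn=16 S1=26 S2=26 S3=26 S4=16 blocked=[]
Op 2: conn=1 S1=11 S2=26 S3=26 S4=16 blocked=[]
Op 3: conn=17 S1=11 S2=26 S3=26 S4=16 blocked=[]
Op 4: conn=11 S1=11 S2=26 S3=20 S4=16 blocked=[]
Op 5: conn=32 S1=11 S2=26 S3=20 S4=16 blocked=[]
Op 6: conn=32 S1=11 S2=40 S3=20 S4=16 blocked=[]
Op 7: conn=55 S1=11 S2=40 S3=20 S4=16 blocked=[]
Op 8: conn=55 S1=27 S2=40 S3=20 S4=16 blocked=[]
Op 9: conn=37 S1=27 S2=40 S3=2 S4=16 blocked=[]
Op 10: conn=37 S1=27 S2=63 S3=2 S4=16 blocked=[]
Op 11: conn=37 S1=47 S2=63 S3=2 S4=16 blocked=[]
Op 12: conn=53 S1=47 S2=63 S3=2 S4=16 blocked=[]
Op 13: conn=34 S1=47 S2=63 S3=2 S4=-3 blocked=[4]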